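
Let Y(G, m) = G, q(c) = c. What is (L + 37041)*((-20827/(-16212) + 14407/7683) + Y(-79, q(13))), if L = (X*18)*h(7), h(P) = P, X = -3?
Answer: -38481512333913/13839644 ≈ -2.7805e+6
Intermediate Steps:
L = -378 (L = -3*18*7 = -54*7 = -378)
(L + 37041)*((-20827/(-16212) + 14407/7683) + Y(-79, q(13))) = (-378 + 37041)*((-20827/(-16212) + 14407/7683) - 79) = 36663*((-20827*(-1/16212) + 14407*(1/7683)) - 79) = 36663*((20827/16212 + 14407/7683) - 79) = 36663*(43731125/13839644 - 79) = 36663*(-1049600751/13839644) = -38481512333913/13839644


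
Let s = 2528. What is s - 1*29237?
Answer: -26709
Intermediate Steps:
s - 1*29237 = 2528 - 1*29237 = 2528 - 29237 = -26709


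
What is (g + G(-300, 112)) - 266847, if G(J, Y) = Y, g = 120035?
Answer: -146700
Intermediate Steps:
(g + G(-300, 112)) - 266847 = (120035 + 112) - 266847 = 120147 - 266847 = -146700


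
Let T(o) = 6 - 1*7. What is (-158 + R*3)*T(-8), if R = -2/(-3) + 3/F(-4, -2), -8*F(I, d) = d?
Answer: 120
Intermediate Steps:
T(o) = -1 (T(o) = 6 - 7 = -1)
F(I, d) = -d/8
R = 38/3 (R = -2/(-3) + 3/((-⅛*(-2))) = -2*(-⅓) + 3/(¼) = ⅔ + 3*4 = ⅔ + 12 = 38/3 ≈ 12.667)
(-158 + R*3)*T(-8) = (-158 + (38/3)*3)*(-1) = (-158 + 38)*(-1) = -120*(-1) = 120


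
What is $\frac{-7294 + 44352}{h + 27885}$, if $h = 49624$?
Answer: $\frac{37058}{77509} \approx 0.47811$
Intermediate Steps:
$\frac{-7294 + 44352}{h + 27885} = \frac{-7294 + 44352}{49624 + 27885} = \frac{37058}{77509}$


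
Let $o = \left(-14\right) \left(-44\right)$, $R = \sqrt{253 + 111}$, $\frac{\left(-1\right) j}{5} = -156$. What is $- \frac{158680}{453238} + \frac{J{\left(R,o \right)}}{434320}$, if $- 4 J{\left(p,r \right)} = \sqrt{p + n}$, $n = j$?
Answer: $- \frac{79340}{226619} - \frac{\sqrt{780 + 2 \sqrt{91}}}{1737280} \approx -0.35012$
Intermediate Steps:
$j = 780$ ($j = \left(-5\right) \left(-156\right) = 780$)
$n = 780$
$R = 2 \sqrt{91}$ ($R = \sqrt{364} = 2 \sqrt{91} \approx 19.079$)
$o = 616$
$J{\left(p,r \right)} = - \frac{\sqrt{780 + p}}{4}$ ($J{\left(p,r \right)} = - \frac{\sqrt{p + 780}}{4} = - \frac{\sqrt{780 + p}}{4}$)
$- \frac{158680}{453238} + \frac{J{\left(R,o \right)}}{434320} = - \frac{158680}{453238} + \frac{\left(- \frac{1}{4}\right) \sqrt{780 + 2 \sqrt{91}}}{434320} = \left(-158680\right) \frac{1}{453238} + - \frac{\sqrt{780 + 2 \sqrt{91}}}{4} \cdot \frac{1}{434320} = - \frac{79340}{226619} - \frac{\sqrt{780 + 2 \sqrt{91}}}{1737280}$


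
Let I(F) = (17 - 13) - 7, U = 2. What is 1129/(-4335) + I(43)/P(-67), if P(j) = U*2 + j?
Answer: -6458/30345 ≈ -0.21282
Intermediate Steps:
I(F) = -3 (I(F) = 4 - 7 = -3)
P(j) = 4 + j (P(j) = 2*2 + j = 4 + j)
1129/(-4335) + I(43)/P(-67) = 1129/(-4335) - 3/(4 - 67) = 1129*(-1/4335) - 3/(-63) = -1129/4335 - 3*(-1/63) = -1129/4335 + 1/21 = -6458/30345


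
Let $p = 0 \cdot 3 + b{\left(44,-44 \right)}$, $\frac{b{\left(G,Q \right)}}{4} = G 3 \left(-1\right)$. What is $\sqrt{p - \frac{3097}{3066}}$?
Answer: $\frac{i \sqrt{4972883370}}{3066} \approx 23.0 i$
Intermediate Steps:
$b{\left(G,Q \right)} = - 12 G$ ($b{\left(G,Q \right)} = 4 G 3 \left(-1\right) = 4 \cdot 3 G \left(-1\right) = 4 \left(- 3 G\right) = - 12 G$)
$p = -528$ ($p = 0 \cdot 3 - 528 = 0 - 528 = -528$)
$\sqrt{p - \frac{3097}{3066}} = \sqrt{-528 - \frac{3097}{3066}} = \sqrt{- \frac{1621945}{3066}} = \frac{i \sqrt{4972883370}}{3066}$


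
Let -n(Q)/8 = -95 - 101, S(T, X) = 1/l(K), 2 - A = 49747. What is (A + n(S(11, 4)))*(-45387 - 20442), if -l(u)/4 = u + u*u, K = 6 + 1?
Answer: 3171443733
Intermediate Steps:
A = -49745 (A = 2 - 1*49747 = 2 - 49747 = -49745)
K = 7
l(u) = -4*u - 4*u² (l(u) = -4*(u + u*u) = -4*(u + u²) = -4*u - 4*u²)
S(T, X) = -1/224 (S(T, X) = 1/(-4*7*(1 + 7)) = 1/(-4*7*8) = 1/(-224) = -1/224)
n(Q) = 1568 (n(Q) = -8*(-95 - 101) = -8*(-196) = 1568)
(A + n(S(11, 4)))*(-45387 - 20442) = (-49745 + 1568)*(-45387 - 20442) = -48177*(-65829) = 3171443733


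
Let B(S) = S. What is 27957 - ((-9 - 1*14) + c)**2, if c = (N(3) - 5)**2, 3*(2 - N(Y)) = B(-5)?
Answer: 2228036/81 ≈ 27507.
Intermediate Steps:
N(Y) = 11/3 (N(Y) = 2 - 1/3*(-5) = 2 + 5/3 = 11/3)
c = 16/9 (c = (11/3 - 5)**2 = (-4/3)**2 = 16/9 ≈ 1.7778)
27957 - ((-9 - 1*14) + c)**2 = 27957 - ((-9 - 1*14) + 16/9)**2 = 27957 - ((-9 - 14) + 16/9)**2 = 27957 - (-23 + 16/9)**2 = 27957 - (-191/9)**2 = 27957 - 1*36481/81 = 27957 - 36481/81 = 2228036/81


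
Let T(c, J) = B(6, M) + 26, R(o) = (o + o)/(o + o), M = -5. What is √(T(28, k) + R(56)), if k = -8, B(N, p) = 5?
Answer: 4*√2 ≈ 5.6569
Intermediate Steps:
R(o) = 1 (R(o) = (2*o)/((2*o)) = (2*o)*(1/(2*o)) = 1)
T(c, J) = 31 (T(c, J) = 5 + 26 = 31)
√(T(28, k) + R(56)) = √(31 + 1) = √32 = 4*√2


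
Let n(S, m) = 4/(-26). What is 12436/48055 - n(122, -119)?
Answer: 257778/624715 ≈ 0.41263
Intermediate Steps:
n(S, m) = -2/13 (n(S, m) = 4*(-1/26) = -2/13)
12436/48055 - n(122, -119) = 12436/48055 - 1*(-2/13) = 12436*(1/48055) + 2/13 = 12436/48055 + 2/13 = 257778/624715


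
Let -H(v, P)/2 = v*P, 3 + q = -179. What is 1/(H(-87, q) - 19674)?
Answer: -1/51342 ≈ -1.9477e-5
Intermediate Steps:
q = -182 (q = -3 - 179 = -182)
H(v, P) = -2*P*v (H(v, P) = -2*v*P = -2*P*v)
1/(H(-87, q) - 19674) = 1/(-2*(-182)*(-87) - 19674) = 1/(-31668 - 19674) = 1/(-51342) = -1/51342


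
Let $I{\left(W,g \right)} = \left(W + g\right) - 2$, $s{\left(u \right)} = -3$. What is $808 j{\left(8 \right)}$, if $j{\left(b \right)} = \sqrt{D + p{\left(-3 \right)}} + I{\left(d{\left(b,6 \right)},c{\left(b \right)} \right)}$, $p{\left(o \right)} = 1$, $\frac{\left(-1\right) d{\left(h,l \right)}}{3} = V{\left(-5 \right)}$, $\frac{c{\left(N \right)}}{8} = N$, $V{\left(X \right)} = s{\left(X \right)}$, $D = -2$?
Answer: $57368 + 808 i \approx 57368.0 + 808.0 i$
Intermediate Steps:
$V{\left(X \right)} = -3$
$c{\left(N \right)} = 8 N$
$d{\left(h,l \right)} = 9$ ($d{\left(h,l \right)} = \left(-3\right) \left(-3\right) = 9$)
$I{\left(W,g \right)} = -2 + W + g$
$j{\left(b \right)} = 7 + i + 8 b$ ($j{\left(b \right)} = \sqrt{-2 + 1} + \left(-2 + 9 + 8 b\right) = \sqrt{-1} + \left(7 + 8 b\right) = i + \left(7 + 8 b\right) = 7 + i + 8 b$)
$808 j{\left(8 \right)} = 808 \left(7 + i + 8 \cdot 8\right) = 808 \left(7 + i + 64\right) = 808 \left(71 + i\right) = 57368 + 808 i$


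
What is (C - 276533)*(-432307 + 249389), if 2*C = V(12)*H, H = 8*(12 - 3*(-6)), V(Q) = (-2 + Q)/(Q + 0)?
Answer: 50564571494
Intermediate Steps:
V(Q) = (-2 + Q)/Q
H = 240 (H = 8*(12 + 18) = 8*30 = 240)
C = 100 (C = (((-2 + 12)/12)*240)/2 = (((1/12)*10)*240)/2 = ((⅚)*240)/2 = (½)*200 = 100)
(C - 276533)*(-432307 + 249389) = (100 - 276533)*(-432307 + 249389) = -276433*(-182918) = 50564571494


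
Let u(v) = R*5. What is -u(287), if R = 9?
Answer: -45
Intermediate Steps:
u(v) = 45 (u(v) = 9*5 = 45)
-u(287) = -1*45 = -45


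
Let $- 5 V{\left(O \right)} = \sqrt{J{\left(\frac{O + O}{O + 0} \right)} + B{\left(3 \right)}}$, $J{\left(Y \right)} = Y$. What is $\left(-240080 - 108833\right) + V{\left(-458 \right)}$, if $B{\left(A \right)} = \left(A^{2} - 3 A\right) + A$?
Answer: $-348913 - \frac{\sqrt{5}}{5} \approx -3.4891 \cdot 10^{5}$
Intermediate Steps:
$B{\left(A \right)} = A^{2} - 2 A$
$V{\left(O \right)} = - \frac{\sqrt{5}}{5}$ ($V{\left(O \right)} = - \frac{\sqrt{\frac{O + O}{O + 0} + 3 \left(-2 + 3\right)}}{5} = - \frac{\sqrt{\frac{2 O}{O} + 3 \cdot 1}}{5} = - \frac{\sqrt{2 + 3}}{5} = - \frac{\sqrt{5}}{5}$)
$\left(-240080 - 108833\right) + V{\left(-458 \right)} = \left(-240080 - 108833\right) - \frac{\sqrt{5}}{5} = -348913 - \frac{\sqrt{5}}{5}$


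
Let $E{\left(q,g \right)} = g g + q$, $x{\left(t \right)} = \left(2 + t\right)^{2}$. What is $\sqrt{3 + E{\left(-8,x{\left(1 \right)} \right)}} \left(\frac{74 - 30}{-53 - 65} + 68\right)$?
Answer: $\frac{7980 \sqrt{19}}{59} \approx 589.56$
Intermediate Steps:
$E{\left(q,g \right)} = q + g^{2}$ ($E{\left(q,g \right)} = g^{2} + q = q + g^{2}$)
$\sqrt{3 + E{\left(-8,x{\left(1 \right)} \right)}} \left(\frac{74 - 30}{-53 - 65} + 68\right) = \sqrt{3 - \left(8 - \left(\left(2 + 1\right)^{2}\right)^{2}\right)} \left(\frac{74 - 30}{-53 - 65} + 68\right) = \sqrt{3 - \left(8 - \left(3^{2}\right)^{2}\right)} \left(\frac{44}{-118} + 68\right) = \sqrt{3 - \left(8 - 9^{2}\right)} \left(44 \left(- \frac{1}{118}\right) + 68\right) = \sqrt{3 + \left(-8 + 81\right)} \left(- \frac{22}{59} + 68\right) = \sqrt{3 + 73} \cdot \frac{3990}{59} = \sqrt{76} \cdot \frac{3990}{59} = 2 \sqrt{19} \cdot \frac{3990}{59} = \frac{7980 \sqrt{19}}{59}$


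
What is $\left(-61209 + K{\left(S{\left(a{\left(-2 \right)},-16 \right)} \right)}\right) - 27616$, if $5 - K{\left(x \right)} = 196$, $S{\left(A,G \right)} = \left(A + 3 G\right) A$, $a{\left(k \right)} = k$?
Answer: $-89016$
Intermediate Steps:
$S{\left(A,G \right)} = A \left(A + 3 G\right)$
$K{\left(x \right)} = -191$ ($K{\left(x \right)} = 5 - 196 = -191$)
$\left(-61209 + K{\left(S{\left(a{\left(-2 \right)},-16 \right)} \right)}\right) - 27616 = \left(-61209 - 191\right) - 27616 = -61400 - 27616 = -89016$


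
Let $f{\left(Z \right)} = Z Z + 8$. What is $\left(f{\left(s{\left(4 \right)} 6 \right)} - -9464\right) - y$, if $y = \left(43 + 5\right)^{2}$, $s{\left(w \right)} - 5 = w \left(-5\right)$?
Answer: $15268$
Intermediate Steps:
$s{\left(w \right)} = 5 - 5 w$ ($s{\left(w \right)} = 5 + w \left(-5\right) = 5 - 5 w$)
$f{\left(Z \right)} = 8 + Z^{2}$ ($f{\left(Z \right)} = Z^{2} + 8 = 8 + Z^{2}$)
$y = 2304$ ($y = 48^{2} = 2304$)
$\left(f{\left(s{\left(4 \right)} 6 \right)} - -9464\right) - y = \left(\left(8 + \left(\left(5 - 20\right) 6\right)^{2}\right) - -9464\right) - 2304 = \left(\left(8 + \left(\left(5 - 20\right) 6\right)^{2}\right) + 9464\right) - 2304 = \left(\left(8 + \left(\left(-15\right) 6\right)^{2}\right) + 9464\right) - 2304 = \left(\left(8 + \left(-90\right)^{2}\right) + 9464\right) - 2304 = \left(\left(8 + 8100\right) + 9464\right) - 2304 = \left(8108 + 9464\right) - 2304 = 17572 - 2304 = 15268$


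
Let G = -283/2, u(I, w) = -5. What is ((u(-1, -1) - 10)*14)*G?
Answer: 29715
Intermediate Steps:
G = -283/2 (G = (½)*(-283) = -283/2 ≈ -141.50)
((u(-1, -1) - 10)*14)*G = ((-5 - 10)*14)*(-283/2) = -15*14*(-283/2) = -210*(-283/2) = 29715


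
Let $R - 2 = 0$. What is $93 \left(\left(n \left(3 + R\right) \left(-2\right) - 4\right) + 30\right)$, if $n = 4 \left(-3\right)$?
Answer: $13578$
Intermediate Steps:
$R = 2$ ($R = 2 + 0 = 2$)
$n = -12$
$93 \left(\left(n \left(3 + R\right) \left(-2\right) - 4\right) + 30\right) = 93 \left(\left(- 12 \left(3 + 2\right) \left(-2\right) - 4\right) + 30\right) = 93 \left(\left(- 12 \cdot 5 \left(-2\right) - 4\right) + 30\right) = 93 \left(\left(\left(-12\right) \left(-10\right) - 4\right) + 30\right) = 93 \left(\left(120 - 4\right) + 30\right) = 93 \left(116 + 30\right) = 93 \cdot 146 = 13578$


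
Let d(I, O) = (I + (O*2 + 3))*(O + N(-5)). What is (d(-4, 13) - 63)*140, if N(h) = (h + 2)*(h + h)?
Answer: 141680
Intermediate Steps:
N(h) = 2*h*(2 + h) (N(h) = (2 + h)*(2*h) = 2*h*(2 + h))
d(I, O) = (30 + O)*(3 + I + 2*O) (d(I, O) = (I + (O*2 + 3))*(O + 2*(-5)*(2 - 5)) = (I + (2*O + 3))*(O + 2*(-5)*(-3)) = (I + (3 + 2*O))*(O + 30) = (3 + I + 2*O)*(30 + O) = (30 + O)*(3 + I + 2*O))
(d(-4, 13) - 63)*140 = ((90 + 2*13² + 30*(-4) + 63*13 - 4*13) - 63)*140 = ((90 + 2*169 - 120 + 819 - 52) - 63)*140 = ((90 + 338 - 120 + 819 - 52) - 63)*140 = (1075 - 63)*140 = 1012*140 = 141680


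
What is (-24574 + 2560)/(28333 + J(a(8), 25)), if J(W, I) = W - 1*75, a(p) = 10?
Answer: -11007/14134 ≈ -0.77876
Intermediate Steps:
J(W, I) = -75 + W (J(W, I) = W - 75 = -75 + W)
(-24574 + 2560)/(28333 + J(a(8), 25)) = (-24574 + 2560)/(28333 + (-75 + 10)) = -22014/(28333 - 65) = -22014/28268 = -22014*1/28268 = -11007/14134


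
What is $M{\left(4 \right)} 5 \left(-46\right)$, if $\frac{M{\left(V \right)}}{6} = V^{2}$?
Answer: $-22080$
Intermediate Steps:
$M{\left(V \right)} = 6 V^{2}$
$M{\left(4 \right)} 5 \left(-46\right) = 6 \cdot 4^{2} \cdot 5 \left(-46\right) = 6 \cdot 16 \cdot 5 \left(-46\right) = 96 \cdot 5 \left(-46\right) = 480 \left(-46\right) = -22080$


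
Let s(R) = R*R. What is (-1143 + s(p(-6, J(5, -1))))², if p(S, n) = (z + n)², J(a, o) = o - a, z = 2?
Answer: 786769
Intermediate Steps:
p(S, n) = (2 + n)²
s(R) = R²
(-1143 + s(p(-6, J(5, -1))))² = (-1143 + ((2 + (-1 - 1*5))²)²)² = (-1143 + ((2 + (-1 - 5))²)²)² = (-1143 + ((2 - 6)²)²)² = (-1143 + ((-4)²)²)² = (-1143 + 16²)² = (-1143 + 256)² = (-887)² = 786769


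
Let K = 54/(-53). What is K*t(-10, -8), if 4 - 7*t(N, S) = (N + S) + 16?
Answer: -324/371 ≈ -0.87332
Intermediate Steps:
t(N, S) = -12/7 - N/7 - S/7 (t(N, S) = 4/7 - ((N + S) + 16)/7 = 4/7 - (16 + N + S)/7 = 4/7 + (-16/7 - N/7 - S/7) = -12/7 - N/7 - S/7)
K = -54/53 (K = 54*(-1/53) = -54/53 ≈ -1.0189)
K*t(-10, -8) = -54*(-12/7 - ⅐*(-10) - ⅐*(-8))/53 = -54*(-12/7 + 10/7 + 8/7)/53 = -54/53*6/7 = -324/371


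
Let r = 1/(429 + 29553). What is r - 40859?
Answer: -1225034537/29982 ≈ -40859.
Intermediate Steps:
r = 1/29982 ≈ 3.3353e-5
r - 40859 = 1/29982 - 40859 = -1225034537/29982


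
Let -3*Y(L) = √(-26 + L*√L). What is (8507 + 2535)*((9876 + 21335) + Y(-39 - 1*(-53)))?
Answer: 344631862 - 11042*√(-26 + 14*√14)/3 ≈ 3.4461e+8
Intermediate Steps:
Y(L) = -√(-26 + L^(3/2))/3 (Y(L) = -√(-26 + L*√L)/3 = -√(-26 + L^(3/2))/3)
(8507 + 2535)*((9876 + 21335) + Y(-39 - 1*(-53))) = (8507 + 2535)*((9876 + 21335) - √(-26 + (-39 - 1*(-53))^(3/2))/3) = 11042*(31211 - √(-26 + (-39 + 53)^(3/2))/3) = 11042*(31211 - √(-26 + 14^(3/2))/3) = 11042*(31211 - √(-26 + 14*√14)/3) = 344631862 - 11042*√(-26 + 14*√14)/3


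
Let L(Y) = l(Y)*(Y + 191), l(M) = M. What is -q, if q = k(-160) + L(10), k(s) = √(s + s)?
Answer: -2010 - 8*I*√5 ≈ -2010.0 - 17.889*I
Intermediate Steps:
k(s) = √2*√s (k(s) = √(2*s) = √2*√s)
L(Y) = Y*(191 + Y) (L(Y) = Y*(Y + 191) = Y*(191 + Y))
q = 2010 + 8*I*√5 (q = √2*√(-160) + 10*(191 + 10) = √2*(4*I*√10) + 10*201 = 8*I*√5 + 2010 = 2010 + 8*I*√5 ≈ 2010.0 + 17.889*I)
-q = -(2010 + 8*I*√5) = -2010 - 8*I*√5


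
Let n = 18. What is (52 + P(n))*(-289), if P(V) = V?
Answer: -20230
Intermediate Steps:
(52 + P(n))*(-289) = (52 + 18)*(-289) = 70*(-289) = -20230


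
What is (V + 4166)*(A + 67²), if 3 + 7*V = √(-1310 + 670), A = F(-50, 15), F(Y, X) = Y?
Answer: 129436801/7 + 35512*I*√10/7 ≈ 1.8491e+7 + 16043.0*I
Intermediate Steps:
A = -50
V = -3/7 + 8*I*√10/7 (V = -3/7 + √(-1310 + 670)/7 = -3/7 + √(-640)/7 = -3/7 + (8*I*√10)/7 = -3/7 + 8*I*√10/7 ≈ -0.42857 + 3.614*I)
(V + 4166)*(A + 67²) = ((-3/7 + 8*I*√10/7) + 4166)*(-50 + 67²) = (29159/7 + 8*I*√10/7)*(-50 + 4489) = (29159/7 + 8*I*√10/7)*4439 = 129436801/7 + 35512*I*√10/7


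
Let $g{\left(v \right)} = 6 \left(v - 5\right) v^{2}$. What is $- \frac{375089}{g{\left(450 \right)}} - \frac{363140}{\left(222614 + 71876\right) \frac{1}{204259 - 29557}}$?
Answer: $- \frac{3430111648854895961}{15922338075000} \approx -2.1543 \cdot 10^{5}$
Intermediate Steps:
$g{\left(v \right)} = v^{2} \left(-30 + 6 v\right)$ ($g{\left(v \right)} = 6 \left(-5 + v\right) v^{2} = \left(-30 + 6 v\right) v^{2} = v^{2} \left(-30 + 6 v\right)$)
$- \frac{375089}{g{\left(450 \right)}} - \frac{363140}{\left(222614 + 71876\right) \frac{1}{204259 - 29557}} = - \frac{375089}{6 \cdot 450^{2} \left(-5 + 450\right)} - \frac{363140}{\left(222614 + 71876\right) \frac{1}{204259 - 29557}} = - \frac{375089}{6 \cdot 202500 \cdot 445} - \frac{363140}{294490 \cdot \frac{1}{174702}} = - \frac{375089}{540675000} - \frac{363140}{294490 \cdot \frac{1}{174702}} = \left(-375089\right) \frac{1}{540675000} - \frac{363140}{\frac{147245}{87351}} = - \frac{375089}{540675000} - \frac{6344128428}{29449} = - \frac{3430111648854895961}{15922338075000}$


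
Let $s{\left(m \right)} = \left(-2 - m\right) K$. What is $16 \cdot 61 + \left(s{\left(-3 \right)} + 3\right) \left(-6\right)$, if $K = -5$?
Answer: $988$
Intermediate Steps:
$s{\left(m \right)} = 10 + 5 m$ ($s{\left(m \right)} = \left(-2 - m\right) \left(-5\right) = 10 + 5 m$)
$16 \cdot 61 + \left(s{\left(-3 \right)} + 3\right) \left(-6\right) = 16 \cdot 61 + \left(\left(10 + 5 \left(-3\right)\right) + 3\right) \left(-6\right) = 976 + \left(\left(10 - 15\right) + 3\right) \left(-6\right) = 976 + \left(-5 + 3\right) \left(-6\right) = 976 - -12 = 976 + 12 = 988$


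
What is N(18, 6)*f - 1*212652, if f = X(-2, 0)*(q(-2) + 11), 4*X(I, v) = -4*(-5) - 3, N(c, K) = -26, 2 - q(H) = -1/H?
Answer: -856133/4 ≈ -2.1403e+5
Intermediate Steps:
q(H) = 2 + 1/H (q(H) = 2 - (-1)/H = 2 + 1/H)
X(I, v) = 17/4 (X(I, v) = (-4*(-5) - 3)/4 = (20 - 3)/4 = (¼)*17 = 17/4)
f = 425/8 (f = 17*((2 + 1/(-2)) + 11)/4 = 17*((2 - ½) + 11)/4 = 17*(3/2 + 11)/4 = (17/4)*(25/2) = 425/8 ≈ 53.125)
N(18, 6)*f - 1*212652 = -26*425/8 - 1*212652 = -5525/4 - 212652 = -856133/4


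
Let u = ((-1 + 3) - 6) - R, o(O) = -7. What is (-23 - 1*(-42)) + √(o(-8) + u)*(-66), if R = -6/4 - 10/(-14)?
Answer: 19 - 33*I*√2002/7 ≈ 19.0 - 210.93*I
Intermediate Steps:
R = -11/14 (R = -6*¼ - 10*(-1/14) = -3/2 + 5/7 = -11/14 ≈ -0.78571)
u = -45/14 (u = ((-1 + 3) - 6) - 1*(-11/14) = (2 - 6) + 11/14 = -4 + 11/14 = -45/14 ≈ -3.2143)
(-23 - 1*(-42)) + √(o(-8) + u)*(-66) = (-23 - 1*(-42)) + √(-7 - 45/14)*(-66) = (-23 + 42) + √(-143/14)*(-66) = 19 + (I*√2002/14)*(-66) = 19 - 33*I*√2002/7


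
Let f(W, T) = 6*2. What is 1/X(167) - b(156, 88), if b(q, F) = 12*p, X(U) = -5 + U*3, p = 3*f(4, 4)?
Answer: -214271/496 ≈ -432.00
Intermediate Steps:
f(W, T) = 12
p = 36 (p = 3*12 = 36)
X(U) = -5 + 3*U
b(q, F) = 432 (b(q, F) = 12*36 = 432)
1/X(167) - b(156, 88) = 1/(-5 + 3*167) - 1*432 = 1/(-5 + 501) - 432 = 1/496 - 432 = -214271/496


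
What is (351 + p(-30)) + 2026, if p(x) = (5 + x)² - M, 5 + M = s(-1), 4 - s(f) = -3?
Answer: 3000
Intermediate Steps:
s(f) = 7 (s(f) = 4 - 1*(-3) = 4 + 3 = 7)
M = 2 (M = -5 + 7 = 2)
p(x) = -2 + (5 + x)² (p(x) = (5 + x)² - 1*2 = (5 + x)² - 2 = -2 + (5 + x)²)
(351 + p(-30)) + 2026 = (351 + (-2 + (5 - 30)²)) + 2026 = (351 + (-2 + (-25)²)) + 2026 = (351 + (-2 + 625)) + 2026 = (351 + 623) + 2026 = 974 + 2026 = 3000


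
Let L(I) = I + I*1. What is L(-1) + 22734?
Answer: 22732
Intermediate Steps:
L(I) = 2*I (L(I) = I + I = 2*I)
L(-1) + 22734 = 2*(-1) + 22734 = -2 + 22734 = 22732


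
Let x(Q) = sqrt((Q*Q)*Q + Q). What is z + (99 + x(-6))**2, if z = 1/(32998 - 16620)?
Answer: 156884863/16378 + 198*I*sqrt(222) ≈ 9579.0 + 2950.1*I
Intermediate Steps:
x(Q) = sqrt(Q + Q**3) (x(Q) = sqrt(Q**2*Q + Q) = sqrt(Q**3 + Q) = sqrt(Q + Q**3))
z = 1/16378 ≈ 6.1058e-5
z + (99 + x(-6))**2 = 1/16378 + (99 + sqrt(-6 + (-6)**3))**2 = 1/16378 + (99 + sqrt(-6 - 216))**2 = 1/16378 + (99 + sqrt(-222))**2 = 1/16378 + (99 + I*sqrt(222))**2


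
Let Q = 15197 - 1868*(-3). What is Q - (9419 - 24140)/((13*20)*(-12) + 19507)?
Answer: 48697244/2341 ≈ 20802.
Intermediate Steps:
Q = 20801 (Q = 15197 + 5604 = 20801)
Q - (9419 - 24140)/((13*20)*(-12) + 19507) = 20801 - (9419 - 24140)/((13*20)*(-12) + 19507) = 20801 - (-14721)/(260*(-12) + 19507) = 20801 - (-14721)/(-3120 + 19507) = 20801 - (-14721)/16387 = 20801 - 1*(-2103/2341) = 20801 + 2103/2341 = 48697244/2341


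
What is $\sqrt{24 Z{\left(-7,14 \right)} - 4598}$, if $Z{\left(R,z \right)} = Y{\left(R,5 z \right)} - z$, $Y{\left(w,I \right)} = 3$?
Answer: $i \sqrt{4862} \approx 69.728 i$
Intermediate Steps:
$Z{\left(R,z \right)} = 3 - z$
$\sqrt{24 Z{\left(-7,14 \right)} - 4598} = \sqrt{24 \left(3 - 14\right) - 4598} = \sqrt{24 \left(-11\right) - 4598} = \sqrt{-264 - 4598} = \sqrt{-4862} = i \sqrt{4862}$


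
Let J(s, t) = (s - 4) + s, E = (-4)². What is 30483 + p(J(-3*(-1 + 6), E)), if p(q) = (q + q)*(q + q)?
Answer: 35107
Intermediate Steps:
E = 16
J(s, t) = -4 + 2*s (J(s, t) = (-4 + s) + s = -4 + 2*s)
p(q) = 4*q² (p(q) = (2*q)*(2*q) = 4*q²)
30483 + p(J(-3*(-1 + 6), E)) = 30483 + 4*(-4 + 2*(-3*(-1 + 6)))² = 30483 + 4*(-4 + 2*(-3*5))² = 30483 + 4*(-4 + 2*(-15))² = 30483 + 4*(-4 - 30)² = 30483 + 4*(-34)² = 30483 + 4*1156 = 30483 + 4624 = 35107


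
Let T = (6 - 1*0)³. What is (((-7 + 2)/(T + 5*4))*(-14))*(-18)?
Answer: -315/59 ≈ -5.3390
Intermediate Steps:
T = 216 (T = (6 + 0)³ = 6³ = 216)
(((-7 + 2)/(T + 5*4))*(-14))*(-18) = (((-7 + 2)/(216 + 5*4))*(-14))*(-18) = (-5/(216 + 20)*(-14))*(-18) = (-5/236*(-14))*(-18) = (-5*1/236*(-14))*(-18) = -5/236*(-14)*(-18) = (35/118)*(-18) = -315/59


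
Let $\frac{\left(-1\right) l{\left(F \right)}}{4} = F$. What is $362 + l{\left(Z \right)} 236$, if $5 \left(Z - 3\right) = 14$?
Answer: $- \frac{25566}{5} \approx -5113.2$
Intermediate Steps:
$Z = \frac{29}{5}$ ($Z = 3 + \frac{1}{5} \cdot 14 = 3 + \frac{14}{5} = \frac{29}{5} \approx 5.8$)
$l{\left(F \right)} = - 4 F$
$362 + l{\left(Z \right)} 236 = 362 + \left(-4\right) \frac{29}{5} \cdot 236 = 362 - \frac{27376}{5} = - \frac{25566}{5}$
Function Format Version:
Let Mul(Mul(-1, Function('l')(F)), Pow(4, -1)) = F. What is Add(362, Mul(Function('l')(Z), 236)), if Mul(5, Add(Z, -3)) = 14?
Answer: Rational(-25566, 5) ≈ -5113.2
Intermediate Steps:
Z = Rational(29, 5) (Z = Add(3, Mul(Rational(1, 5), 14)) = Add(3, Rational(14, 5)) = Rational(29, 5) ≈ 5.8000)
Function('l')(F) = Mul(-4, F)
Add(362, Mul(Function('l')(Z), 236)) = Add(362, Mul(Mul(-4, Rational(29, 5)), 236)) = Add(362, Mul(Rational(-116, 5), 236)) = Add(362, Rational(-27376, 5)) = Rational(-25566, 5)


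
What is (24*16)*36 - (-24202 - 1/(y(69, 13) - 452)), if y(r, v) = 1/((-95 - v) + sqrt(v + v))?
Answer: 90417745446726/2377787585 + sqrt(26)/2377787585 ≈ 38026.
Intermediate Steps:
y(r, v) = 1/(-95 - v + sqrt(2)*sqrt(v)) (y(r, v) = 1/((-95 - v) + sqrt(2*v)) = 1/((-95 - v) + sqrt(2)*sqrt(v)) = 1/(-95 - v + sqrt(2)*sqrt(v)))
(24*16)*36 - (-24202 - 1/(y(69, 13) - 452)) = (24*16)*36 - (-24202 - 1/(-1/(95 + 13 - sqrt(2)*sqrt(13)) - 452)) = 384*36 - (-24202 - 1/(-1/(95 + 13 - sqrt(26)) - 452)) = 13824 - (-24202 - 1/(-1/(108 - sqrt(26)) - 452)) = 13824 - (-24202 - 1/(-452 - 1/(108 - sqrt(26)))) = 13824 + (24202 + 1/(-452 - 1/(108 - sqrt(26)))) = 38026 + 1/(-452 - 1/(108 - sqrt(26)))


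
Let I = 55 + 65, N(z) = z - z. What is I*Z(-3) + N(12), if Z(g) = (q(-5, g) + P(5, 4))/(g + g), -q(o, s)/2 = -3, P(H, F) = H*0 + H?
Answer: -220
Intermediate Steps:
P(H, F) = H (P(H, F) = 0 + H = H)
q(o, s) = 6 (q(o, s) = -2*(-3) = 6)
N(z) = 0
Z(g) = 11/(2*g) (Z(g) = (6 + 5)/(g + g) = 11/((2*g)) = 11*(1/(2*g)) = 11/(2*g))
I = 120
I*Z(-3) + N(12) = 120*((11/2)/(-3)) + 0 = 120*((11/2)*(-⅓)) + 0 = 120*(-11/6) + 0 = -220 + 0 = -220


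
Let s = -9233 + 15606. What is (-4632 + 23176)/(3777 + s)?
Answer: 9272/5075 ≈ 1.8270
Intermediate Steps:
s = 6373
(-4632 + 23176)/(3777 + s) = (-4632 + 23176)/(3777 + 6373) = 18544/10150 = 18544*(1/10150) = 9272/5075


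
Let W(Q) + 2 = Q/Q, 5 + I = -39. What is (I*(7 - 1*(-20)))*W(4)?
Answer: 1188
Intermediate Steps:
I = -44 (I = -5 - 39 = -44)
W(Q) = -1 (W(Q) = -2 + Q/Q = -2 + 1 = -1)
(I*(7 - 1*(-20)))*W(4) = -44*(7 - 1*(-20))*(-1) = -44*(7 + 20)*(-1) = -44*27*(-1) = -1188*(-1) = 1188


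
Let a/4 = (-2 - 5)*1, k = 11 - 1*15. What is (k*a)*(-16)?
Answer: -1792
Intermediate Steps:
k = -4 (k = 11 - 15 = -4)
a = -28 (a = 4*((-2 - 5)*1) = 4*(-7*1) = 4*(-7) = -28)
(k*a)*(-16) = -4*(-28)*(-16) = 112*(-16) = -1792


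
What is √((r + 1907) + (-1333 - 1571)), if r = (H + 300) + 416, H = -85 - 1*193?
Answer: I*√559 ≈ 23.643*I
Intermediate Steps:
H = -278 (H = -85 - 193 = -278)
r = 438 (r = (-278 + 300) + 416 = 22 + 416 = 438)
√((r + 1907) + (-1333 - 1571)) = √((438 + 1907) + (-1333 - 1571)) = √(2345 - 2904) = √(-559) = I*√559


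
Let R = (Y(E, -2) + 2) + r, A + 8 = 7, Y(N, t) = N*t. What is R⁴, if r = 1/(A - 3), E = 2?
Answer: 6561/256 ≈ 25.629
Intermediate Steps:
A = -1 (A = -8 + 7 = -1)
r = -¼ (r = 1/(-1 - 3) = 1/(-4) = -¼ ≈ -0.25000)
R = -9/4 (R = (2*(-2) + 2) - ¼ = (-4 + 2) - ¼ = -2 - ¼ = -9/4 ≈ -2.2500)
R⁴ = (-9/4)⁴ = 6561/256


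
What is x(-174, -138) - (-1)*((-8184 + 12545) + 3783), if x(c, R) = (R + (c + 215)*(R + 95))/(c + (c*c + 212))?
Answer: 246875315/30314 ≈ 8143.9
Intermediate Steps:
x(c, R) = (R + (95 + R)*(215 + c))/(212 + c + c**2) (x(c, R) = (R + (215 + c)*(95 + R))/(c + (c**2 + 212)) = (R + (95 + R)*(215 + c))/(c + (212 + c**2)) = (R + (95 + R)*(215 + c))/(212 + c + c**2))
x(-174, -138) - (-1)*((-8184 + 12545) + 3783) = (20425 + 95*(-174) + 216*(-138) - 138*(-174))/(212 - 174 + (-174)**2) - (-1)*((-8184 + 12545) + 3783) = (20425 - 16530 - 29808 + 24012)/(212 - 174 + 30276) - (-1)*(4361 + 3783) = -1901/30314 - (-1)*8144 = (1/30314)*(-1901) - 1*(-8144) = -1901/30314 + 8144 = 246875315/30314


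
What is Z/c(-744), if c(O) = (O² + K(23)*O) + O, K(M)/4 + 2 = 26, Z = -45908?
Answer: -11477/120342 ≈ -0.095370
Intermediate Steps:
K(M) = 96 (K(M) = -8 + 4*26 = -8 + 104 = 96)
c(O) = O² + 97*O (c(O) = (O² + 96*O) + O = O² + 97*O)
Z/c(-744) = -45908*(-1/(744*(97 - 744))) = -45908/((-744*(-647))) = -45908/481368 = -45908*1/481368 = -11477/120342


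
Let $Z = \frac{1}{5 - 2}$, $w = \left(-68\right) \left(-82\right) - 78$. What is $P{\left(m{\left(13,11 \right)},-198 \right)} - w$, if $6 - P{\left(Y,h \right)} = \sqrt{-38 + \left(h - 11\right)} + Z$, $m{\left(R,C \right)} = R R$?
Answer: $- \frac{16477}{3} - i \sqrt{247} \approx -5492.3 - 15.716 i$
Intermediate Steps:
$w = 5498$ ($w = 5576 - 78 = 5498$)
$Z = \frac{1}{3} \approx 0.33333$
$m{\left(R,C \right)} = R^{2}$
$P{\left(Y,h \right)} = \frac{17}{3} - \sqrt{-49 + h}$ ($P{\left(Y,h \right)} = 6 - \left(\sqrt{-38 + \left(h - 11\right)} + \frac{1}{3}\right) = 6 - \left(\sqrt{-38 + \left(-11 + h\right)} + \frac{1}{3}\right) = 6 - \left(\sqrt{-49 + h} + \frac{1}{3}\right) = 6 - \left(\frac{1}{3} + \sqrt{-49 + h}\right) = \frac{17}{3} - \sqrt{-49 + h}$)
$P{\left(m{\left(13,11 \right)},-198 \right)} - w = \left(\frac{17}{3} - \sqrt{-49 - 198}\right) - 5498 = \left(\frac{17}{3} - \sqrt{-247}\right) - 5498 = \left(\frac{17}{3} - i \sqrt{247}\right) - 5498 = - \frac{16477}{3} - i \sqrt{247}$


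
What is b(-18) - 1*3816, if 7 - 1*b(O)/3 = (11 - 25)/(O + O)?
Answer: -22777/6 ≈ -3796.2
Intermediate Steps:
b(O) = 21 + 21/O (b(O) = 21 - 3*(11 - 25)/(O + O) = 21 - (-42)/(2*O) = 21 - (-42)*1/(2*O) = 21 - (-21)/O = 21 + 21/O)
b(-18) - 1*3816 = (21 + 21/(-18)) - 1*3816 = (21 + 21*(-1/18)) - 3816 = (21 - 7/6) - 3816 = 119/6 - 3816 = -22777/6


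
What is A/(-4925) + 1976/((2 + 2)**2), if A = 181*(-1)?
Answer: 1216837/9850 ≈ 123.54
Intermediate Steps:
A = -181
A/(-4925) + 1976/((2 + 2)**2) = -181/(-4925) + 1976/((2 + 2)**2) = -181*(-1/4925) + 1976/(4**2) = 181/4925 + 1976/16 = 181/4925 + 1976*(1/16) = 181/4925 + 247/2 = 1216837/9850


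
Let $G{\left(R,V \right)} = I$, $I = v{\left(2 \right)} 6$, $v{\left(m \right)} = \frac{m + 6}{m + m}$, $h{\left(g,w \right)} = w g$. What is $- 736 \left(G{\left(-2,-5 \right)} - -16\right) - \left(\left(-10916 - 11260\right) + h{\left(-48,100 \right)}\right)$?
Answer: $6368$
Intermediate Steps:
$h{\left(g,w \right)} = g w$
$v{\left(m \right)} = \frac{6 + m}{2 m}$
$I = 12$ ($I = \frac{6 + 2}{2 \cdot 2} \cdot 6 = \frac{1}{2} \cdot \frac{1}{2} \cdot 8 \cdot 6 = 2 \cdot 6 = 12$)
$G{\left(R,V \right)} = 12$
$- 736 \left(G{\left(-2,-5 \right)} - -16\right) - \left(\left(-10916 - 11260\right) + h{\left(-48,100 \right)}\right) = - 736 \left(12 - -16\right) - \left(\left(-10916 - 11260\right) - 4800\right) = - 736 \left(12 + 16\right) - \left(-22176 - 4800\right) = \left(-736\right) 28 - -26976 = -20608 + 26976 = 6368$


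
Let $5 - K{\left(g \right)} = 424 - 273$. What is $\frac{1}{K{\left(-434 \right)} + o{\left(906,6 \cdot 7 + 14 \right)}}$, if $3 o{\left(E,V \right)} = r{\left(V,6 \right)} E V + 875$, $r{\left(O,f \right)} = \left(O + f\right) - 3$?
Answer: $\frac{3}{2993861} \approx 1.0021 \cdot 10^{-6}$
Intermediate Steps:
$r{\left(O,f \right)} = -3 + O + f$
$K{\left(g \right)} = -146$ ($K{\left(g \right)} = 5 - \left(424 - 273\right) = 5 - 151 = -146$)
$o{\left(E,V \right)} = \frac{875}{3} + \frac{E V \left(3 + V\right)}{3}$ ($o{\left(E,V \right)} = \frac{\left(-3 + V + 6\right) E V + 875}{3} = \frac{\left(3 + V\right) E V + 875}{3} = \frac{E \left(3 + V\right) V + 875}{3} = \frac{E V \left(3 + V\right) + 875}{3} = \frac{875 + E V \left(3 + V\right)}{3} = \frac{875}{3} + \frac{E V \left(3 + V\right)}{3}$)
$\frac{1}{K{\left(-434 \right)} + o{\left(906,6 \cdot 7 + 14 \right)}} = \frac{1}{-146 + \left(\frac{875}{3} + \frac{1}{3} \cdot 906 \left(6 \cdot 7 + 14\right) \left(3 + \left(6 \cdot 7 + 14\right)\right)\right)} = \frac{1}{-146 + \left(\frac{875}{3} + \frac{1}{3} \cdot 906 \left(42 + 14\right) \left(3 + \left(42 + 14\right)\right)\right)} = \frac{1}{-146 + \left(\frac{875}{3} + \frac{1}{3} \cdot 906 \cdot 56 \left(3 + 56\right)\right)} = \frac{1}{-146 + \left(\frac{875}{3} + \frac{1}{3} \cdot 906 \cdot 56 \cdot 59\right)} = \frac{1}{-146 + \left(\frac{875}{3} + 997808\right)} = \frac{1}{-146 + \frac{2994299}{3}} = \frac{1}{\frac{2993861}{3}} = \frac{3}{2993861}$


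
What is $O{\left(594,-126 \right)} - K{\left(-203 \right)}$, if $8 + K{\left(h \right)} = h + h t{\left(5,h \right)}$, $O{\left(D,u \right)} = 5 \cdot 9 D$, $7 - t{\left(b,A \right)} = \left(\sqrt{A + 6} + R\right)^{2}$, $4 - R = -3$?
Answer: $58406 - 2842 i \sqrt{197} \approx 58406.0 - 39889.0 i$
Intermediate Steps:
$R = 7$ ($R = 4 - -3 = 4 + 3 = 7$)
$t{\left(b,A \right)} = 7 - \left(7 + \sqrt{6 + A}\right)^{2}$ ($t{\left(b,A \right)} = 7 - \left(\sqrt{A + 6} + 7\right)^{2} = 7 - \left(\sqrt{6 + A} + 7\right)^{2} = 7 - \left(7 + \sqrt{6 + A}\right)^{2}$)
$O{\left(D,u \right)} = 45 D$
$K{\left(h \right)} = -8 + h + h \left(7 - \left(7 + \sqrt{6 + h}\right)^{2}\right)$ ($K{\left(h \right)} = -8 + \left(h + h \left(7 - \left(7 + \sqrt{6 + h}\right)^{2}\right)\right) = -8 + h + h \left(7 - \left(7 + \sqrt{6 + h}\right)^{2}\right)$)
$O{\left(594,-126 \right)} - K{\left(-203 \right)} = 45 \cdot 594 - \left(-8 - 203 - - 203 \left(-7 + \left(7 + \sqrt{6 - 203}\right)^{2}\right)\right) = 26730 - \left(-8 - 203 - - 203 \left(-7 + \left(7 + \sqrt{-197}\right)^{2}\right)\right) = 26730 - \left(-8 - 203 - - 203 \left(-7 + \left(7 + i \sqrt{197}\right)^{2}\right)\right) = 26730 - \left(-8 - 203 - \left(1421 - 203 \left(7 + i \sqrt{197}\right)^{2}\right)\right) = 26730 - \left(-1632 + 203 \left(7 + i \sqrt{197}\right)^{2}\right) = 26730 + \left(1632 - 203 \left(7 + i \sqrt{197}\right)^{2}\right) = 28362 - 203 \left(7 + i \sqrt{197}\right)^{2}$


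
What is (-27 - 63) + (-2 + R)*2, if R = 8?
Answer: -78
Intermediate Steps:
(-27 - 63) + (-2 + R)*2 = (-27 - 63) + (-2 + 8)*2 = -90 + 6*2 = -90 + 12 = -78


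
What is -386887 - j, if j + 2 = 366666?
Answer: -753551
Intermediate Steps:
j = 366664 (j = -2 + 366666 = 366664)
-386887 - j = -386887 - 1*366664 = -386887 - 366664 = -753551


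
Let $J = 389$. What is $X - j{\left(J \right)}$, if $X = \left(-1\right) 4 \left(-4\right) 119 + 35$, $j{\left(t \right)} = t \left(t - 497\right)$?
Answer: $43951$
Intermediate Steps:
$j{\left(t \right)} = t \left(-497 + t\right)$
$X = 1939$ ($X = \left(-4\right) \left(-4\right) 119 + 35 = 16 \cdot 119 + 35 = 1904 + 35 = 1939$)
$X - j{\left(J \right)} = 1939 - 389 \left(-497 + 389\right) = 1939 - 389 \left(-108\right) = 1939 - -42012 = 1939 + 42012 = 43951$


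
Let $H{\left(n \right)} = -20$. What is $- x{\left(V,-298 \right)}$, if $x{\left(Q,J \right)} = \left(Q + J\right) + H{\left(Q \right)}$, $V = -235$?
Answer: $553$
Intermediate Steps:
$x{\left(Q,J \right)} = -20 + J + Q$ ($x{\left(Q,J \right)} = \left(Q + J\right) - 20 = \left(J + Q\right) - 20 = -20 + J + Q$)
$- x{\left(V,-298 \right)} = - (-20 - 298 - 235) = \left(-1\right) \left(-553\right) = 553$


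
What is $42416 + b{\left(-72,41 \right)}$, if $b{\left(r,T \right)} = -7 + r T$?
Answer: $39457$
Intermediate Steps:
$b{\left(r,T \right)} = -7 + T r$
$42416 + b{\left(-72,41 \right)} = 42416 + \left(-7 + 41 \left(-72\right)\right) = 42416 - 2959 = 39457$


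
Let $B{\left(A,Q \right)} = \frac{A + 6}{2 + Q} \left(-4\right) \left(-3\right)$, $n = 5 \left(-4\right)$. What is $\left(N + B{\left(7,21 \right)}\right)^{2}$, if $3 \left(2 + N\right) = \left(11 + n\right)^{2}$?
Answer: $\frac{534361}{529} \approx 1010.1$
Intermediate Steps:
$n = -20$
$B{\left(A,Q \right)} = \frac{12 \left(6 + A\right)}{2 + Q}$ ($B{\left(A,Q \right)} = \frac{6 + A}{2 + Q} \left(-4\right) \left(-3\right) = - \frac{4 \left(6 + A\right)}{2 + Q} \left(-3\right) = \frac{12 \left(6 + A\right)}{2 + Q}$)
$N = 25$ ($N = -2 + \frac{\left(11 - 20\right)^{2}}{3} = -2 + \frac{\left(-9\right)^{2}}{3} = -2 + \frac{1}{3} \cdot 81 = -2 + 27 = 25$)
$\left(N + B{\left(7,21 \right)}\right)^{2} = \left(25 + \frac{12 \left(6 + 7\right)}{2 + 21}\right)^{2} = \left(25 + 12 \cdot \frac{1}{23} \cdot 13\right)^{2} = \left(25 + \frac{156}{23}\right)^{2} = \left(\frac{731}{23}\right)^{2} = \frac{534361}{529}$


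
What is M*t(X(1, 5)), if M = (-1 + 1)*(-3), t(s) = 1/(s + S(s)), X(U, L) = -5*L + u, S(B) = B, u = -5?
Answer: 0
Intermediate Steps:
X(U, L) = -5 - 5*L (X(U, L) = -5*L - 5 = -5 - 5*L)
t(s) = 1/(2*s) (t(s) = 1/(s + s) = 1/(2*s))
M = 0 (M = 0*(-3) = 0)
M*t(X(1, 5)) = 0*(1/(2*(-5 - 5*5))) = 0*(1/(2*(-5 - 25))) = 0*((½)/(-30)) = 0*((½)*(-1/30)) = 0*(-1/60) = 0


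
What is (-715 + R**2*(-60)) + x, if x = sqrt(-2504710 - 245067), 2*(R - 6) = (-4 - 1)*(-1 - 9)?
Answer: -58375 + I*sqrt(2749777) ≈ -58375.0 + 1658.2*I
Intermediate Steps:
R = 31 (R = 6 + ((-4 - 1)*(-1 - 9))/2 = 6 + (-5*(-10))/2 = 6 + (1/2)*50 = 6 + 25 = 31)
x = I*sqrt(2749777) (x = sqrt(-2749777) = I*sqrt(2749777) ≈ 1658.2*I)
(-715 + R**2*(-60)) + x = (-715 + 31**2*(-60)) + I*sqrt(2749777) = (-715 + 961*(-60)) + I*sqrt(2749777) = (-715 - 57660) + I*sqrt(2749777) = -58375 + I*sqrt(2749777)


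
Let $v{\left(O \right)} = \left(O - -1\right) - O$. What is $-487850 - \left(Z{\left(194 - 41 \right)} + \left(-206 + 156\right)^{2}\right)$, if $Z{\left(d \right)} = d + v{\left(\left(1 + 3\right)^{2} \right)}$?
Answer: $-490504$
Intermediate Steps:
$v{\left(O \right)} = 1$ ($v{\left(O \right)} = \left(O + 1\right) - O = \left(1 + O\right) - O = 1$)
$Z{\left(d \right)} = 1 + d$ ($Z{\left(d \right)} = d + 1 = 1 + d$)
$-487850 - \left(Z{\left(194 - 41 \right)} + \left(-206 + 156\right)^{2}\right) = -487850 - \left(\left(1 + \left(194 - 41\right)\right) + \left(-206 + 156\right)^{2}\right) = -487850 - \left(\left(1 + 153\right) + \left(-50\right)^{2}\right) = -487850 - \left(154 + 2500\right) = -487850 - 2654 = -490504$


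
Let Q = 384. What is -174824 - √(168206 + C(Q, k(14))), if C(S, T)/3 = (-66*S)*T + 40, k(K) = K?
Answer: -174824 - I*√896122 ≈ -1.7482e+5 - 946.64*I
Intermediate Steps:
C(S, T) = 120 - 198*S*T (C(S, T) = 3*((-66*S)*T + 40) = 3*(-66*S*T + 40) = 3*(40 - 66*S*T) = 120 - 198*S*T)
-174824 - √(168206 + C(Q, k(14))) = -174824 - √(168206 + (120 - 198*384*14)) = -174824 - √(168206 + (120 - 1064448)) = -174824 - √(168206 - 1064328) = -174824 - √(-896122) = -174824 - I*√896122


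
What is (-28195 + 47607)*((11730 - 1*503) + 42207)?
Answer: 1037260808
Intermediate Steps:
(-28195 + 47607)*((11730 - 1*503) + 42207) = 19412*((11730 - 503) + 42207) = 19412*(11227 + 42207) = 19412*53434 = 1037260808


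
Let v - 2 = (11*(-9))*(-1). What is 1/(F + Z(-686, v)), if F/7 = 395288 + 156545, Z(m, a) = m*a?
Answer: 1/3793545 ≈ 2.6361e-7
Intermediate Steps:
v = 101 (v = 2 + (11*(-9))*(-1) = 2 - 99*(-1) = 2 + 99 = 101)
Z(m, a) = a*m
F = 3862831 (F = 7*(395288 + 156545) = 7*551833 = 3862831)
1/(F + Z(-686, v)) = 1/(3862831 + 101*(-686)) = 1/(3862831 - 69286) = 1/3793545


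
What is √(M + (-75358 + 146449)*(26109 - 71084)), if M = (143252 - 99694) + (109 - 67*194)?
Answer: 4*I*√199830441 ≈ 56545.0*I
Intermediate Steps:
M = 30669 (M = 43558 + (109 - 12998) = 43558 - 12889 = 30669)
√(M + (-75358 + 146449)*(26109 - 71084)) = √(30669 + (-75358 + 146449)*(26109 - 71084)) = √(30669 + 71091*(-44975)) = √(30669 - 3197317725) = √(-3197287056) = 4*I*√199830441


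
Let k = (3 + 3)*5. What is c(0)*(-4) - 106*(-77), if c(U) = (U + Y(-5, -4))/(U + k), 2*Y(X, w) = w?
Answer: 122434/15 ≈ 8162.3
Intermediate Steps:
Y(X, w) = w/2
k = 30 (k = 6*5 = 30)
c(U) = (-2 + U)/(30 + U) (c(U) = (U + (½)*(-4))/(U + 30) = (U - 2)/(30 + U) = (-2 + U)/(30 + U))
c(0)*(-4) - 106*(-77) = ((-2 + 0)/(30 + 0))*(-4) - 106*(-77) = (-2/30)*(-4) + 8162 = ((1/30)*(-2))*(-4) + 8162 = -1/15*(-4) + 8162 = 4/15 + 8162 = 122434/15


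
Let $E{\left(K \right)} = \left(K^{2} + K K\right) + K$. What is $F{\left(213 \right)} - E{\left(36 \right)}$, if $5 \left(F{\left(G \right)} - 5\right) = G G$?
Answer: $\frac{32254}{5} \approx 6450.8$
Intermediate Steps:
$F{\left(G \right)} = 5 + \frac{G^{2}}{5}$ ($F{\left(G \right)} = 5 + \frac{G G}{5} = 5 + \frac{G^{2}}{5}$)
$E{\left(K \right)} = K + 2 K^{2}$ ($E{\left(K \right)} = \left(K^{2} + K^{2}\right) + K = 2 K^{2} + K = K + 2 K^{2}$)
$F{\left(213 \right)} - E{\left(36 \right)} = \left(5 + \frac{213^{2}}{5}\right) - 36 \left(1 + 2 \cdot 36\right) = \left(5 + \frac{1}{5} \cdot 45369\right) - 36 \left(1 + 72\right) = \left(5 + \frac{45369}{5}\right) - 36 \cdot 73 = \frac{45394}{5} - 2628 = \frac{32254}{5}$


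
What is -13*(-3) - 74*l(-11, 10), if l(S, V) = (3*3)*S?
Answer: 7365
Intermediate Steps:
l(S, V) = 9*S
-13*(-3) - 74*l(-11, 10) = -13*(-3) - 666*(-11) = 39 - 74*(-99) = 39 + 7326 = 7365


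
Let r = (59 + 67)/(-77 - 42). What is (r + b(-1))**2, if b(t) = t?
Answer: 1225/289 ≈ 4.2388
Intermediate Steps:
r = -18/17 (r = 126/(-119) = 126*(-1/119) = -18/17 ≈ -1.0588)
(r + b(-1))**2 = (-18/17 - 1)**2 = (-35/17)**2 = 1225/289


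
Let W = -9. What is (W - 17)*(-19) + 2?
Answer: 496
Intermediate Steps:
(W - 17)*(-19) + 2 = (-9 - 17)*(-19) + 2 = -26*(-19) + 2 = 494 + 2 = 496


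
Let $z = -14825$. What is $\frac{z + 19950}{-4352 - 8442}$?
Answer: $- \frac{5125}{12794} \approx -0.40058$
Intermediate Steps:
$\frac{z + 19950}{-4352 - 8442} = \frac{-14825 + 19950}{-4352 - 8442} = \frac{5125}{-12794} = 5125 \left(- \frac{1}{12794}\right) = - \frac{5125}{12794}$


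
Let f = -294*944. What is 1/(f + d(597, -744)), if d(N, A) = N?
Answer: -1/276939 ≈ -3.6109e-6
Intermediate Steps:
f = -277536
1/(f + d(597, -744)) = 1/(-277536 + 597) = 1/(-276939) = -1/276939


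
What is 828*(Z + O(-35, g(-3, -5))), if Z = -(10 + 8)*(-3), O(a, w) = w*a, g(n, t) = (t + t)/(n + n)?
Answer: -3588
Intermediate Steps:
g(n, t) = t/n (g(n, t) = (2*t)/((2*n)) = (2*t)*(1/(2*n)) = t/n)
O(a, w) = a*w
Z = 54 (Z = -18*(-3) = -1*(-54) = 54)
828*(Z + O(-35, g(-3, -5))) = 828*(54 - (-175)/(-3)) = 828*(54 - (-175)*(-1)/3) = 828*(54 - 35*5/3) = 828*(54 - 175/3) = 828*(-13/3) = -3588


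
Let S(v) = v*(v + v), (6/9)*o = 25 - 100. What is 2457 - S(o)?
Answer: -45711/2 ≈ -22856.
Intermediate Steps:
o = -225/2 (o = 3*(25 - 100)/2 = (3/2)*(-75) = -225/2 ≈ -112.50)
S(v) = 2*v**2 (S(v) = v*(2*v) = 2*v**2)
2457 - S(o) = 2457 - 2*(-225/2)**2 = 2457 - 2*50625/4 = 2457 - 1*50625/2 = 2457 - 50625/2 = -45711/2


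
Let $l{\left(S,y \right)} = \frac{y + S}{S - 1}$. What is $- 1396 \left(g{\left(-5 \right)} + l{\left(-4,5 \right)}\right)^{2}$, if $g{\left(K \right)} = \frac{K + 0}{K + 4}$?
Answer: $- \frac{804096}{25} \approx -32164.0$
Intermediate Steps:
$l{\left(S,y \right)} = \frac{S + y}{-1 + S}$
$g{\left(K \right)} = \frac{K}{4 + K}$
$- 1396 \left(g{\left(-5 \right)} + l{\left(-4,5 \right)}\right)^{2} = - 1396 \left(- \frac{5}{4 - 5} + \frac{-4 + 5}{-1 - 4}\right)^{2} = - 1396 \left(- \frac{5}{-1} + \frac{1}{-5} \cdot 1\right)^{2} = - 1396 \left(\left(-5\right) \left(-1\right) - \frac{1}{5}\right)^{2} = - 1396 \left(5 - \frac{1}{5}\right)^{2} = - 1396 \left(\frac{24}{5}\right)^{2} = \left(-1396\right) \frac{576}{25} = - \frac{804096}{25}$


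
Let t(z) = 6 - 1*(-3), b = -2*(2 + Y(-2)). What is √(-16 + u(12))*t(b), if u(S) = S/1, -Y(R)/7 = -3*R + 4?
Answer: 18*I ≈ 18.0*I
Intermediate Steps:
Y(R) = -28 + 21*R (Y(R) = -7*(-3*R + 4) = -7*(4 - 3*R) = -28 + 21*R)
u(S) = S (u(S) = S*1 = S)
b = 136 (b = -2*(2 + (-28 + 21*(-2))) = -2*(2 + (-28 - 42)) = -2*(2 - 70) = -2*(-68) = 136)
t(z) = 9 (t(z) = 6 + 3 = 9)
√(-16 + u(12))*t(b) = √(-16 + 12)*9 = √(-4)*9 = (2*I)*9 = 18*I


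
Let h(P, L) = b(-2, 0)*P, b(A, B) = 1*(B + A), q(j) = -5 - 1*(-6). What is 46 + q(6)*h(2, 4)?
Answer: 42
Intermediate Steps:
q(j) = 1 (q(j) = -5 + 6 = 1)
b(A, B) = A + B (b(A, B) = 1*(A + B) = A + B)
h(P, L) = -2*P (h(P, L) = (-2 + 0)*P = -2*P)
46 + q(6)*h(2, 4) = 46 + 1*(-2*2) = 46 + 1*(-4) = 46 - 4 = 42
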